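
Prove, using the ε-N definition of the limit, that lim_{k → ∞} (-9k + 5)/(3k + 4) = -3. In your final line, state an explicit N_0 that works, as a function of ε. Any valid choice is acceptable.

Suppose ε > 0. For k ≥ 1, |(-9k + 5)/(3k + 4) + 3| = |51|/(3(3k + 4)) = 51/(3(3k + 4)).
Since 3k + 4 ≥ 3k for k ≥ 1, this is ≤ 51/(3·3k) = (17/3)/k.
So |(-9k + 5)/(3k + 4) + 3| < ε whenever k > (17/3)/ε.
Take N_0 = (17/3)/ε. If k > N_0 then |(-9k + 5)/(3k + 4) + 3| ≤ (17/3)/k < ε.

N_0 = (17/3)/ε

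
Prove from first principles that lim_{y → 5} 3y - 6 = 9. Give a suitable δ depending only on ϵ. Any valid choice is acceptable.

δ = ϵ/3

Suppose ϵ > 0. We need δ > 0 so that 0 < |y − 5| < δ implies |(3y - 6) − 9| < ϵ.
Since (3y - 6) − 9 = 3(y − 5), we have |(3y - 6) − 9| = 3|y − 5|.
So 3|y − 5| < ϵ exactly when |y − 5| < ϵ/3.
Choosing δ = ϵ/3 gives |(3y - 6) − 9| = 3|y − 5| < ϵ whenever |y − 5| < δ.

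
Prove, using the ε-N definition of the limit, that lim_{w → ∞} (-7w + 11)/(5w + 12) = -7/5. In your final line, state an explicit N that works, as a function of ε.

Fix ε > 0. We seek N > 0 such that w > N implies |(-7w + 11)/(5w + 12) + 7/5| < ε.
(-7w + 11)/(5w + 12) + 7/5 = (5(-7w + 11) − (-7)(5w + 12)) / (5(5w + 12)) = 139/(5(5w + 12)).
For w > 0 we have 5w + 12 > 5w, so |(-7w + 11)/(5w + 12) + 7/5| = 139/(5(5w + 12)) < 139/(5·5w) = (139/25)/w.
Thus |(-7w + 11)/(5w + 12) + 7/5| < ε whenever w > (139/25)/ε.
Take N = (139/25)/ε. If w > N then |(-7w + 11)/(5w + 12) + 7/5| < (139/25)/w < ε.

N = (139/25)/ε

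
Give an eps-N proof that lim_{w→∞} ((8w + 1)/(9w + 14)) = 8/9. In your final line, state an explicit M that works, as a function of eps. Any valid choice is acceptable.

M = (103/81)/eps

Fix eps > 0. We seek M > 0 such that w > M implies |(8w + 1)/(9w + 14) − (8/9)| < eps.
(8w + 1)/(9w + 14) − (8/9) = (9(8w + 1) − 8(9w + 14)) / (9(9w + 14)) = -103/(9(9w + 14)).
For w > 0 we have 9w + 14 > 9w, so |(8w + 1)/(9w + 14) − (8/9)| = 103/(9(9w + 14)) < 103/(9·9w) = (103/81)/w.
Thus |(8w + 1)/(9w + 14) − (8/9)| < eps whenever w > (103/81)/eps.
Take M = (103/81)/eps. If w > M then |(8w + 1)/(9w + 14) − (8/9)| < (103/81)/w < eps.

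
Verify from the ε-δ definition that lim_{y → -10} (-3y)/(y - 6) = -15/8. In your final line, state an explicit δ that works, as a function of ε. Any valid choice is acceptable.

Suppose ε > 0. We want δ > 0 with 0 < |y + 10| < δ ⇒ |(-3y)/(y - 6) + 15/8| < ε.
Combining over a common denominator, (-3y)/(y - 6) + 15/8 = [(-3y)·(-16) − 30·(y - 6)] / [(-16)·(y - 6)] = 18(y + 10) / ((-16)(y - 6)).
So |(-3y)/(y - 6) + 15/8| = 18|y + 10| / (16·|y − 6|).
Restrict δ ≤ 8. Then |y + 10| < 8 gives |y − 6| = |(y + 10) + (-16)| ≥ 16 − 8 = 8.
Hence |(-3y)/(y - 6) + 15/8| < 18|y + 10|/(16·8) = (9/64)|y + 10|, which is < ε once |y + 10| < (64/9)ε.
Take δ = min(8, (64/9)ε). Then 0 < |y + 10| < δ forces both bounds, so |(-3y)/(y - 6) + 15/8| < ε.

δ = min(8, (64/9)ε)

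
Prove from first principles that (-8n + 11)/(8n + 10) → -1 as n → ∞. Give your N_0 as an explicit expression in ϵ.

Let ϵ > 0. For n ≥ 1, |(-8n + 11)/(8n + 10) + 1| = |168|/(8(8n + 10)) = 168/(8(8n + 10)).
Since 8n + 10 ≥ 8n for n ≥ 1, this is ≤ 168/(8·8n) = (21/8)/n.
So |(-8n + 11)/(8n + 10) + 1| < ϵ whenever n > (21/8)/ϵ.
Take N_0 = (21/8)/ϵ. If n > N_0 then |(-8n + 11)/(8n + 10) + 1| ≤ (21/8)/n < ϵ.

N_0 = (21/8)/ϵ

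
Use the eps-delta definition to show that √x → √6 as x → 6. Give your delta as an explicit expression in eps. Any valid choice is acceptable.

Let eps > 0. We want delta > 0 such that 0 < |x − 6| < delta implies |√x − √6| < eps.
Multiplying by the conjugate, |√x − √6| = |x − 6|/(√x + √6).
Restrict delta ≤ 6 so that |x − 6| < 6 forces x > 0, and then √x + √6 > √6.
Hence |√x − √6| < |x − 6|/√6, which is < eps once |x − 6| < √6·eps.
Take delta = min(6, √6·eps). If 0 < |x − 6| < delta then x > 0 and |√x − √6| < |x − 6|/√6 < eps.

delta = min(6, √6·eps)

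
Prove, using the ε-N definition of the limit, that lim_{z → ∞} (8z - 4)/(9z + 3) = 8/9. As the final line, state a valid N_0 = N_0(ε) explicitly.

Let ε > 0 be given. We seek N_0 > 0 such that z > N_0 implies |(8z - 4)/(9z + 3) − (8/9)| < ε.
(8z - 4)/(9z + 3) − (8/9) = (9(8z - 4) − 8(9z + 3)) / (9(9z + 3)) = -60/(9(9z + 3)).
For z > 0 we have 9z + 3 > 9z, so |(8z - 4)/(9z + 3) − (8/9)| = 60/(9(9z + 3)) < 60/(9·9z) = (20/27)/z.
Thus |(8z - 4)/(9z + 3) − (8/9)| < ε whenever z > (20/27)/ε.
Take N_0 = (20/27)/ε. If z > N_0 then |(8z - 4)/(9z + 3) − (8/9)| < (20/27)/z < ε.

N_0 = (20/27)/ε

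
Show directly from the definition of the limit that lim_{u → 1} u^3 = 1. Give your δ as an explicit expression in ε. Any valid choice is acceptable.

δ = min(1, ε/7)

Fix ε > 0. We seek δ > 0 with 0 < |u − 1| < δ ⇒ |u^3 − 1| < ε.
Factor: u^3 − 1 = (u − 1)(u^2 + u + 1), so |u^3 − 1| = |u − 1|·|u^2 + u + 1|.
Impose δ ≤ 1 so that |u| < 2; then |u^2 + u + 1| ≤ 7.
Hence |u^3 − 1| ≤ 7|u − 1|, which is < ε once |u − 1| < ε/7.
Take δ = min(1, ε/7). If 0 < |u − 1| < δ then both bounds hold and |u^3 − 1| ≤ 7|u − 1| < 7·(ε/7) = ε.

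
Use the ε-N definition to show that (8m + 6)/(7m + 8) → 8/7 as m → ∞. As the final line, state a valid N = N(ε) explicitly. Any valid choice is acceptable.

Let ε > 0 be given. For m ≥ 1, |(8m + 6)/(7m + 8) − (8/7)| = |-22|/(7(7m + 8)) = 22/(7(7m + 8)).
Since 7m + 8 ≥ 7m for m ≥ 1, this is ≤ 22/(7·7m) = (22/49)/m.
So |(8m + 6)/(7m + 8) − (8/7)| < ε whenever m > (22/49)/ε.
Take N = (22/49)/ε. If m > N then |(8m + 6)/(7m + 8) − (8/7)| ≤ (22/49)/m < ε.

N = (22/49)/ε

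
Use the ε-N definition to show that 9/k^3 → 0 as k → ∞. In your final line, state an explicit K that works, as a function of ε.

K = (9/ε)^{1/3}

Fix ε > 0. For k ≥ 1, |9/k^3 − 0| = 9/k^3.
9/k^3 < ε ⇔ k^3 > 9/ε ⇔ k > (9/ε)^{1/3}.
Take K = (9/ε)^{1/3}. Then k > K implies 9/k^3 < ε.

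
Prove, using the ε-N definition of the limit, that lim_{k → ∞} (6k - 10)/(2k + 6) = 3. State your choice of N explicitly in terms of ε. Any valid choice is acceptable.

N = 14/ε

Let ε > 0. For k ≥ 1, |(6k - 10)/(2k + 6) − 3| = |-56|/(2(2k + 6)) = 56/(2(2k + 6)).
Since 2k + 6 ≥ 2k for k ≥ 1, this is ≤ 56/(2·2k) = 14/k.
So |(6k - 10)/(2k + 6) − 3| < ε whenever k > 14/ε.
Take N = 14/ε. If k > N then |(6k - 10)/(2k + 6) − 3| ≤ 14/k < ε.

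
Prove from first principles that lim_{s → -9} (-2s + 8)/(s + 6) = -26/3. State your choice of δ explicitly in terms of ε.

Let ε > 0 be given. We want δ > 0 with 0 < |s + 9| < δ ⇒ |(-2s + 8)/(s + 6) + 26/3| < ε.
Combining over a common denominator, (-2s + 8)/(s + 6) + 26/3 = [(-2s + 8)·(-3) − 26·(s + 6)] / [(-3)·(s + 6)] = -20(s + 9) / ((-3)(s + 6)).
So |(-2s + 8)/(s + 6) + 26/3| = 20|s + 9| / (3·|s + 6|).
Require δ ≤ 3/2, so |s + 6| ≥ |-3| − |s + 9| > 3 − 3/2 = 3/2.
Hence |(-2s + 8)/(s + 6) + 26/3| < 20|s + 9|/(3·(3/2)) = (40/9)|s + 9|, which is < ε once |s + 9| < (9/40)ε.
Take δ = min(3/2, (9/40)ε). Then 0 < |s + 9| < δ forces both bounds, so |(-2s + 8)/(s + 6) + 26/3| < ε.

δ = min(3/2, (9/40)ε)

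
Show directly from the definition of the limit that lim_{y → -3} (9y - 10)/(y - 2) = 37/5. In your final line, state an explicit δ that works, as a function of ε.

Let ε > 0. We want δ > 0 with 0 < |y + 3| < δ ⇒ |(9y - 10)/(y - 2) − (37/5)| < ε.
Combining over a common denominator, (9y - 10)/(y - 2) − (37/5) = [(9y - 10)·(-5) − (-37)·(y - 2)] / [(-5)·(y - 2)] = -8(y + 3) / ((-5)(y - 2)).
So |(9y - 10)/(y - 2) − (37/5)| = 8|y + 3| / (5·|y − 2|).
Restrict δ ≤ 5/2. Then |y + 3| < 5/2 gives |y − 2| = |(y + 3) + (-5)| ≥ 5 − 5/2 = 5/2.
Hence |(9y - 10)/(y - 2) − (37/5)| < 8|y + 3|/(5·(5/2)) = (16/25)|y + 3|, which is < ε once |y + 3| < (25/16)ε.
Take δ = min(5/2, (25/16)ε). Then 0 < |y + 3| < δ forces both bounds, so |(9y - 10)/(y - 2) − (37/5)| < ε.

δ = min(5/2, (25/16)ε)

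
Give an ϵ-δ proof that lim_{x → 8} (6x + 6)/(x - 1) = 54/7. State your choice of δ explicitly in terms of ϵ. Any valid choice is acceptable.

δ = min(7/2, (49/24)ϵ)

Fix ϵ > 0. We want δ > 0 with 0 < |x − 8| < δ ⇒ |(6x + 6)/(x - 1) − (54/7)| < ϵ.
Combining over a common denominator, (6x + 6)/(x - 1) − (54/7) = [(6x + 6)·7 − 54·(x - 1)] / [7·(x - 1)] = -12(x − 8) / (7(x - 1)).
So |(6x + 6)/(x - 1) − (54/7)| = 12|x − 8| / (7·|x − 1|).
Restrict δ ≤ 7/2. Then |x − 8| < 7/2 gives |x − 1| = |(x − 8) + 7| ≥ 7 − 7/2 = 7/2.
Hence |(6x + 6)/(x - 1) − (54/7)| < 12|x − 8|/(7·(7/2)) = (24/49)|x − 8|, which is < ϵ once |x − 8| < (49/24)ϵ.
Take δ = min(7/2, (49/24)ϵ). Then 0 < |x − 8| < δ forces both bounds, so |(6x + 6)/(x - 1) − (54/7)| < ϵ.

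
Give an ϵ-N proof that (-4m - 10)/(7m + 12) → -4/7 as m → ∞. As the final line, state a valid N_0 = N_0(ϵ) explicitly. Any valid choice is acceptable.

N_0 = (22/49)/ϵ

Suppose ϵ > 0. For m ≥ 1, |(-4m - 10)/(7m + 12) + 4/7| = |-22|/(7(7m + 12)) = 22/(7(7m + 12)).
Since 7m + 12 ≥ 7m for m ≥ 1, this is ≤ 22/(7·7m) = (22/49)/m.
So |(-4m - 10)/(7m + 12) + 4/7| < ϵ whenever m > (22/49)/ϵ.
Take N_0 = (22/49)/ϵ. If m > N_0 then |(-4m - 10)/(7m + 12) + 4/7| ≤ (22/49)/m < ϵ.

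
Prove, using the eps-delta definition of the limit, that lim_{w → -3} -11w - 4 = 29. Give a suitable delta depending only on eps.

delta = eps/11

Suppose eps > 0. We need delta > 0 so that 0 < |w + 3| < delta implies |(-11w - 4) − 29| < eps.
Since (-11w - 4) − 29 = -11(w + 3), we have |(-11w - 4) − 29| = 11|w + 3|.
Thus it suffices that |w + 3| < eps/11.
Choosing delta = eps/11 gives |(-11w - 4) − 29| = 11|w + 3| < eps whenever |w + 3| < delta.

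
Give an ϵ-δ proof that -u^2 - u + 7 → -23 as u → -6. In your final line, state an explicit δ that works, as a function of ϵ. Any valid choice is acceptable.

δ = min(1, ϵ/12)

Let ϵ > 0 be given. We want δ > 0 such that 0 < |u + 6| < δ implies |(-u^2 - u + 7) + 23| < ϵ.
(-u^2 - u + 7) + 23 = -u^2 - u + 30 = (u + 6)(-u + 5).
So |(-u^2 - u + 7) + 23| = |u + 6|·|-u + 5|.
Assume first that |u + 6| < 1, so |u| < 7. Then |-u + 5| ≤ 7 + 5 = 12.
Hence |(-u^2 - u + 7) + 23| ≤ 12|u + 6| < ϵ provided |u + 6| < ϵ/12.
Take δ = min(1, ϵ/12). Then 0 < |u + 6| < δ gives both |u + 6| < 1 and |u + 6| < ϵ/12, so |(-u^2 - u + 7) + 23| < ϵ.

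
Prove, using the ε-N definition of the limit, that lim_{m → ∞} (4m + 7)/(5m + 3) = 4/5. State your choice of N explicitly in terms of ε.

Let ε > 0. For m ≥ 1, |(4m + 7)/(5m + 3) − (4/5)| = |23|/(5(5m + 3)) = 23/(5(5m + 3)).
Since 5m + 3 ≥ 5m for m ≥ 1, this is ≤ 23/(5·5m) = (23/25)/m.
So |(4m + 7)/(5m + 3) − (4/5)| < ε whenever m > (23/25)/ε.
Take N = (23/25)/ε. If m > N then |(4m + 7)/(5m + 3) − (4/5)| ≤ (23/25)/m < ε.

N = (23/25)/ε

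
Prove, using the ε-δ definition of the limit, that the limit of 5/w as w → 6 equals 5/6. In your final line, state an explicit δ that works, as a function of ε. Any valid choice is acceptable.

Suppose ε > 0. We seek δ > 0 such that 0 < |w − 6| < δ implies |5/w − (5/6)| < ε.
|5/w − (5/6)| = 5·|6 − w|/(6·|w|) = 5|w − 6|/(6|w|).
Require δ ≤ 3 so that |w| > 6 − 3 = 3, hence 6|w| > 18.
Then |5/w − (5/6)| < 5|w − 6|/18, which is < ε when |w − 6| < (18/5)ε.
Take δ = min(3, (18/5)ε). Then 0 < |w − 6| < δ gives both |w − 6| < 3 and |w − 6| < (18/5)ε, so |5/w − (5/6)| < ε.

δ = min(3, (18/5)ε)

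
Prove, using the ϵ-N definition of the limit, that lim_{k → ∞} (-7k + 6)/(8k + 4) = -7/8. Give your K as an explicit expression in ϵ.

K = (19/16)/ϵ

Let ϵ > 0 be given. For k ≥ 1, |(-7k + 6)/(8k + 4) + 7/8| = |76|/(8(8k + 4)) = 76/(8(8k + 4)).
Since 8k + 4 ≥ 8k for k ≥ 1, this is ≤ 76/(8·8k) = (19/16)/k.
So |(-7k + 6)/(8k + 4) + 7/8| < ϵ whenever k > (19/16)/ϵ.
Take K = (19/16)/ϵ. If k > K then |(-7k + 6)/(8k + 4) + 7/8| ≤ (19/16)/k < ϵ.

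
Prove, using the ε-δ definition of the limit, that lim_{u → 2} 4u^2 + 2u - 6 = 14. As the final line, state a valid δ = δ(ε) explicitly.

Let ε > 0. We want δ > 0 such that 0 < |u − 2| < δ implies |(4u^2 + 2u - 6) − 14| < ε.
(4u^2 + 2u - 6) − 14 = 4u^2 + 2u - 20 = (u − 2)(4u + 10).
So |(4u^2 + 2u - 6) − 14| = |u − 2|·|4u + 10|.
Assume first that |u − 2| < 1, so |u| < 3. Then |4u + 10| ≤ 4·3 + 10 = 22.
Hence |(4u^2 + 2u - 6) − 14| ≤ 22|u − 2| < ε provided |u − 2| < ε/22.
Take δ = min(1, ε/22). Then 0 < |u − 2| < δ gives both |u − 2| < 1 and |u − 2| < ε/22, so |(4u^2 + 2u - 6) − 14| < ε.

δ = min(1, ε/22)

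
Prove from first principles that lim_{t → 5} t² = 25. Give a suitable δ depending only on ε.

Suppose ε > 0. We seek δ > 0 with 0 < |t − 5| < δ ⇒ |t² − 25| < ε.
Factor: t² − 25 = (t − 5)(t + 5), so |t² − 25| = |t − 5|·|t + 5|.
Restrict δ ≤ 1. Then |t − 5| < 1 gives |t| < 6, so by the triangle inequality |t + 5| ≤ 6 + 5 = 11.
Hence |t² − 25| ≤ 11|t − 5|, which is < ε once |t − 5| < ε/11.
Take δ = min(1, ε/11). If 0 < |t − 5| < δ then both bounds hold and |t² − 25| ≤ 11|t − 5| < 11·(ε/11) = ε.

δ = min(1, ε/11)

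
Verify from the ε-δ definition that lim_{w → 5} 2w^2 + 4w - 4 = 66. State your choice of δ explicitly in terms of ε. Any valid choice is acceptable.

δ = min(1, ε/26)

Let ε > 0 be given. We want δ > 0 such that 0 < |w − 5| < δ implies |(2w^2 + 4w - 4) − 66| < ε.
(2w^2 + 4w - 4) − 66 = 2w^2 + 4w - 70 = (w − 5)(2w + 14).
So |(2w^2 + 4w - 4) − 66| = |w − 5|·|2w + 14|.
Assume first that |w − 5| < 1, so |w| < 6. Then |2w + 14| ≤ 2·6 + 14 = 26.
Hence |(2w^2 + 4w - 4) − 66| ≤ 26|w − 5| < ε provided |w − 5| < ε/26.
Take δ = min(1, ε/26). Then 0 < |w − 5| < δ gives both |w − 5| < 1 and |w − 5| < ε/26, so |(2w^2 + 4w - 4) − 66| < ε.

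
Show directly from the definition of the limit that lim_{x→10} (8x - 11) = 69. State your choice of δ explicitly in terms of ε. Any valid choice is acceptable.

δ = ε/8

Let ε > 0 be given. We need δ > 0 so that 0 < |x − 10| < δ implies |(8x - 11) − 69| < ε.
Since (8x - 11) − 69 = 8(x − 10), we have |(8x - 11) − 69| = 8|x − 10|.
Thus it suffices that |x − 10| < ε/8.
Take δ = ε/8. If 0 < |x − 10| < δ then |(8x - 11) − 69| = 8|x − 10| < 8·(ε/8) = ε.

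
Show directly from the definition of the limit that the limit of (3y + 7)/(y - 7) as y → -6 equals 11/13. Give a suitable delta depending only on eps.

Suppose eps > 0. We want delta > 0 with 0 < |y + 6| < delta ⇒ |(3y + 7)/(y - 7) − (11/13)| < eps.
Combining over a common denominator, (3y + 7)/(y - 7) − (11/13) = [(3y + 7)·(-13) − (-11)·(y - 7)] / [(-13)·(y - 7)] = -28(y + 6) / ((-13)(y - 7)).
So |(3y + 7)/(y - 7) − (11/13)| = 28|y + 6| / (13·|y − 7|).
Restrict delta ≤ 13/2. Then |y + 6| < 13/2 gives |y − 7| = |(y + 6) + (-13)| ≥ 13 − 13/2 = 13/2.
Hence |(3y + 7)/(y - 7) − (11/13)| < 28|y + 6|/(13·(13/2)) = (56/169)|y + 6|, which is < eps once |y + 6| < (169/56)eps.
Take delta = min(13/2, (169/56)eps). Then 0 < |y + 6| < delta forces both bounds, so |(3y + 7)/(y - 7) − (11/13)| < eps.

delta = min(13/2, (169/56)eps)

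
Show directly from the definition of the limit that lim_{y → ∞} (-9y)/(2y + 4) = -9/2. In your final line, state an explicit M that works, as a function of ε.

M = 9/ε

Fix ε > 0. We seek M > 0 such that y > M implies |(-9y)/(2y + 4) + 9/2| < ε.
(-9y)/(2y + 4) + 9/2 = (2(-9y) − (-9)(2y + 4)) / (2(2y + 4)) = 36/(2(2y + 4)).
For y > 0 we have 2y + 4 > 2y, so |(-9y)/(2y + 4) + 9/2| = 36/(2(2y + 4)) < 36/(2·2y) = 9/y.
Thus |(-9y)/(2y + 4) + 9/2| < ε whenever y > 9/ε.
Take M = 9/ε. If y > M then |(-9y)/(2y + 4) + 9/2| < 9/y < ε.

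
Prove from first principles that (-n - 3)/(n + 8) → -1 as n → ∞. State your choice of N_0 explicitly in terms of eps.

N_0 = 5/eps

Fix eps > 0. For n ≥ 1, |(-n - 3)/(n + 8) + 1| = |5|/((n + 8)) = 5/((n + 8)).
Since n + 8 ≥ n for n ≥ 1, this is ≤ 5/(n) = 5/n.
So |(-n - 3)/(n + 8) + 1| < eps whenever n > 5/eps.
Take N_0 = 5/eps. If n > N_0 then |(-n - 3)/(n + 8) + 1| ≤ 5/n < eps.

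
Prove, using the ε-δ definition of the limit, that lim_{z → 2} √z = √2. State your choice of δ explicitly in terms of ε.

Let ε > 0 be given. We want δ > 0 such that 0 < |z − 2| < δ implies |√z − √2| < ε.
Rationalise: √z − √2 = (z − 2)/(√z + √2), so |√z − √2| = |z − 2|/(√z + √2).
Restrict δ ≤ 2 so that |z − 2| < 2 forces z > 0, and then √z + √2 > √2.
Hence |√z − √2| < |z − 2|/√2, which is < ε once |z − 2| < √2·ε.
Take δ = min(2, √2·ε). If 0 < |z − 2| < δ then z > 0 and |√z − √2| < |z − 2|/√2 < ε.

δ = min(2, √2·ε)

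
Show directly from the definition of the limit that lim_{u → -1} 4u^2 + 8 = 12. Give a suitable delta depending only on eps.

Let eps > 0. We want delta > 0 such that 0 < |u + 1| < delta implies |(4u^2 + 8) − 12| < eps.
(4u^2 + 8) − 12 = 4u^2 - 4 = (u + 1)(4u - 4).
So |(4u^2 + 8) − 12| = |u + 1|·|4u - 4|.
Require delta ≤ 1. Then |u + 1| < 1 gives |u| < 2, and by the triangle inequality |4u - 4| ≤ 4·2 + 4 = 12.
Hence |(4u^2 + 8) − 12| ≤ 12|u + 1| < eps provided |u + 1| < eps/12.
Choosing delta = min(1, eps/12) ensures both conditions, hence |(4u^2 + 8) − 12| < eps.

delta = min(1, eps/12)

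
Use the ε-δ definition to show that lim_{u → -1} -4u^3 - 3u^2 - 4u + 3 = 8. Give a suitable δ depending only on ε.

Let ε > 0. We want δ > 0 such that 0 < |u + 1| < δ implies |(-4u^3 - 3u^2 - 4u + 3) − 8| < ε.
(-4u^3 - 3u^2 - 4u + 3) − 8 = -4u^3 - 3u^2 - 4u - 5 = (u + 1)(-4u^2 + u - 5).
So |(-4u^3 - 3u^2 - 4u + 3) − 8| = |u + 1|·|-4u^2 + u - 5|.
Require δ ≤ 1. Then |u + 1| < 1 gives |u| < 2, and by the triangle inequality |-4u^2 + u - 5| ≤ 4·2^2 + 2 + 5 = 23.
Hence |(-4u^3 - 3u^2 - 4u + 3) − 8| ≤ 23|u + 1| < ε provided |u + 1| < ε/23.
Take δ = min(1, ε/23). Then 0 < |u + 1| < δ gives both |u + 1| < 1 and |u + 1| < ε/23, so |(-4u^3 - 3u^2 - 4u + 3) − 8| < ε.

δ = min(1, ε/23)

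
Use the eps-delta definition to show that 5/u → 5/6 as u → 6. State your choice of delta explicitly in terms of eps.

delta = min(3, (18/5)eps)

Suppose eps > 0. We seek delta > 0 such that 0 < |u − 6| < delta implies |5/u − (5/6)| < eps.
|5/u − (5/6)| = 5·|6 − u|/(6·|u|) = 5|u − 6|/(6|u|).
Require delta ≤ 3 so that |u| > 6 − 3 = 3, hence 6|u| > 18.
Then |5/u − (5/6)| < 5|u − 6|/18, which is < eps when |u − 6| < (18/5)eps.
Take delta = min(3, (18/5)eps). Then 0 < |u − 6| < delta gives both |u − 6| < 3 and |u − 6| < (18/5)eps, so |5/u − (5/6)| < eps.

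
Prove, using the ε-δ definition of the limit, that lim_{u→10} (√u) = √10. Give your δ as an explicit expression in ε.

Suppose ε > 0. We want δ > 0 such that 0 < |u − 10| < δ implies |√u − √10| < ε.
Multiplying by the conjugate, |√u − √10| = |u − 10|/(√u + √10).
Restrict δ ≤ 10 so that |u − 10| < 10 forces u > 0, and then √u + √10 > √10.
Hence |√u − √10| < |u − 10|/√10, which is < ε once |u − 10| < √10·ε.
Take δ = min(10, √10·ε). If 0 < |u − 10| < δ then u > 0 and |√u − √10| < |u − 10|/√10 < ε.

δ = min(10, √10·ε)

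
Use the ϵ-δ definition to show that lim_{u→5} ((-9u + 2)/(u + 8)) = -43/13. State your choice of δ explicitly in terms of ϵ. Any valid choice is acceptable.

δ = min(13/2, (169/148)ϵ)

Let ϵ > 0. We want δ > 0 with 0 < |u − 5| < δ ⇒ |(-9u + 2)/(u + 8) + 43/13| < ϵ.
Combining over a common denominator, (-9u + 2)/(u + 8) + 43/13 = [(-9u + 2)·13 − (-43)·(u + 8)] / [13·(u + 8)] = -74(u − 5) / (13(u + 8)).
So |(-9u + 2)/(u + 8) + 43/13| = 74|u − 5| / (13·|u + 8|).
Require δ ≤ 13/2, so |u + 8| ≥ |13| − |u − 5| > 13 − 13/2 = 13/2.
Hence |(-9u + 2)/(u + 8) + 43/13| < 74|u − 5|/(13·(13/2)) = (148/169)|u − 5|, which is < ϵ once |u − 5| < (169/148)ϵ.
Take δ = min(13/2, (169/148)ϵ). Then 0 < |u − 5| < δ forces both bounds, so |(-9u + 2)/(u + 8) + 43/13| < ϵ.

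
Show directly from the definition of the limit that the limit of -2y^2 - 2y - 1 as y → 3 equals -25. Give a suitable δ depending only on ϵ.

δ = min(1, ϵ/16)

Fix ϵ > 0. We want δ > 0 such that 0 < |y − 3| < δ implies |(-2y^2 - 2y - 1) + 25| < ϵ.
(-2y^2 - 2y - 1) + 25 = -2y^2 - 2y + 24 = (y − 3)(-2y - 8).
So |(-2y^2 - 2y - 1) + 25| = |y − 3|·|-2y - 8|.
Require δ ≤ 1. Then |y − 3| < 1 gives |y| < 4, and by the triangle inequality |-2y - 8| ≤ 2·4 + 8 = 16.
Hence |(-2y^2 - 2y - 1) + 25| ≤ 16|y − 3| < ϵ provided |y − 3| < ϵ/16.
Choosing δ = min(1, ϵ/16) ensures both conditions, hence |(-2y^2 - 2y - 1) + 25| < ϵ.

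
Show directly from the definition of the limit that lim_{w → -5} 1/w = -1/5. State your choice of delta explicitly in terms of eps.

delta = min(5/2, (25/2)eps)

Fix eps > 0. We seek delta > 0 such that 0 < |w + 5| < delta implies |1/w + 1/5| < eps.
|1/w + 1/5| = |-5 − w|/(5·|w|) = |w + 5|/(5|w|).
Restrict delta ≤ 5/2. Then |w + 5| < 5/2 gives |w| > 5/2, so 5|w| > 25/2.
Then |1/w + 1/5| < |w + 5|/(25/2), which is < eps when |w + 5| < (25/2)eps.
Take delta = min(5/2, (25/2)eps). Then 0 < |w + 5| < delta gives both |w + 5| < 5/2 and |w + 5| < (25/2)eps, so |1/w + 1/5| < eps.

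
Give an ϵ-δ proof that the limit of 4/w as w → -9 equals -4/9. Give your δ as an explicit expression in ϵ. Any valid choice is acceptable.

δ = min(9/2, (81/8)ϵ)

Let ϵ > 0. We seek δ > 0 such that 0 < |w + 9| < δ implies |4/w + 4/9| < ϵ.
|4/w + 4/9| = 4·|-9 − w|/(9·|w|) = 4|w + 9|/(9|w|).
Restrict δ ≤ 9/2. Then |w + 9| < 9/2 gives |w| > 9/2, so 9|w| > 81/2.
Then |4/w + 4/9| < 4|w + 9|/(81/2), which is < ϵ when |w + 9| < (81/8)ϵ.
Take δ = min(9/2, (81/8)ϵ). Then 0 < |w + 9| < δ gives both |w + 9| < 9/2 and |w + 9| < (81/8)ϵ, so |4/w + 4/9| < ϵ.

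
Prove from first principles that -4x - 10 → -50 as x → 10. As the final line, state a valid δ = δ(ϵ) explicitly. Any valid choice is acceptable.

Suppose ϵ > 0. We need δ > 0 so that 0 < |x − 10| < δ implies |(-4x - 10) + 50| < ϵ.
|(-4x - 10) + 50| = |-4x + 40| = 4|x − 10|.
So 4|x − 10| < ϵ exactly when |x − 10| < ϵ/4.
Take δ = ϵ/4. If 0 < |x − 10| < δ then |(-4x - 10) + 50| = 4|x − 10| < 4·(ϵ/4) = ϵ.

δ = ϵ/4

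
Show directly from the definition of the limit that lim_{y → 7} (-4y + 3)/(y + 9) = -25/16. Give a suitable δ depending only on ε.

Let ε > 0. We want δ > 0 with 0 < |y − 7| < δ ⇒ |(-4y + 3)/(y + 9) + 25/16| < ε.
Combining over a common denominator, (-4y + 3)/(y + 9) + 25/16 = [(-4y + 3)·16 − (-25)·(y + 9)] / [16·(y + 9)] = -39(y − 7) / (16(y + 9)).
So |(-4y + 3)/(y + 9) + 25/16| = 39|y − 7| / (16·|y + 9|).
Restrict δ ≤ 8. Then |y − 7| < 8 gives |y + 9| = |(y − 7) + 16| ≥ 16 − 8 = 8.
Hence |(-4y + 3)/(y + 9) + 25/16| < 39|y − 7|/(16·8) = (39/128)|y − 7|, which is < ε once |y − 7| < (128/39)ε.
Take δ = min(8, (128/39)ε). Then 0 < |y − 7| < δ forces both bounds, so |(-4y + 3)/(y + 9) + 25/16| < ε.

δ = min(8, (128/39)ε)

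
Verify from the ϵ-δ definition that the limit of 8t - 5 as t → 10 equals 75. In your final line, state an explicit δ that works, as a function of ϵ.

Suppose ϵ > 0. We need δ > 0 so that 0 < |t − 10| < δ implies |(8t - 5) − 75| < ϵ.
Since (8t - 5) − 75 = 8(t − 10), we have |(8t - 5) − 75| = 8|t − 10|.
So 8|t − 10| < ϵ exactly when |t − 10| < ϵ/8.
Choosing δ = ϵ/8 gives |(8t - 5) − 75| = 8|t − 10| < ϵ whenever |t − 10| < δ.

δ = ϵ/8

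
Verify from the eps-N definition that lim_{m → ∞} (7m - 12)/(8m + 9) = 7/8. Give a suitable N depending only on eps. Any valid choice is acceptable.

N = (159/64)/eps

Suppose eps > 0. For m ≥ 1, |(7m - 12)/(8m + 9) − (7/8)| = |-159|/(8(8m + 9)) = 159/(8(8m + 9)).
Since 8m + 9 ≥ 8m for m ≥ 1, this is ≤ 159/(8·8m) = (159/64)/m.
So |(7m - 12)/(8m + 9) − (7/8)| < eps whenever m > (159/64)/eps.
Take N = (159/64)/eps. If m > N then |(7m - 12)/(8m + 9) − (7/8)| ≤ (159/64)/m < eps.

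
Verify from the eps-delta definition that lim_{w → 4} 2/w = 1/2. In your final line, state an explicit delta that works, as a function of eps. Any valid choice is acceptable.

delta = min(2, 4eps)

Let eps > 0. We seek delta > 0 such that 0 < |w − 4| < delta implies |2/w − (1/2)| < eps.
|2/w − (1/2)| = 2·|4 − w|/(4·|w|) = 2|w − 4|/(4|w|).
Restrict delta ≤ 2. Then |w − 4| < 2 gives |w| > 2, so 4|w| > 8.
Then |2/w − (1/2)| < 2|w − 4|/8, which is < eps when |w − 4| < 4eps.
Take delta = min(2, 4eps). Then 0 < |w − 4| < delta gives both |w − 4| < 2 and |w − 4| < 4eps, so |2/w − (1/2)| < eps.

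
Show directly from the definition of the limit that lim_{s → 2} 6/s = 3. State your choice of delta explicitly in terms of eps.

Suppose eps > 0. We seek delta > 0 such that 0 < |s − 2| < delta implies |6/s − 3| < eps.
|6/s − 3| = 6·|2 − s|/(2·|s|) = 6|s − 2|/(2|s|).
Restrict delta ≤ 1. Then |s − 2| < 1 gives |s| > 1, so 2|s| > 2.
Then |6/s − 3| < 6|s − 2|/2, which is < eps when |s − 2| < (1/3)eps.
Take delta = min(1, (1/3)eps). Then 0 < |s − 2| < delta gives both |s − 2| < 1 and |s − 2| < (1/3)eps, so |6/s − 3| < eps.

delta = min(1, (1/3)eps)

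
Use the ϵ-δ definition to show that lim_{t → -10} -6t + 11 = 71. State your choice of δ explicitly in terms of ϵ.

δ = ϵ/6

Let ϵ > 0 be given. We need δ > 0 so that 0 < |t + 10| < δ implies |(-6t + 11) − 71| < ϵ.
Since (-6t + 11) − 71 = -6(t + 10), we have |(-6t + 11) − 71| = 6|t + 10|.
So 6|t + 10| < ϵ exactly when |t + 10| < ϵ/6.
Take δ = ϵ/6. If 0 < |t + 10| < δ then |(-6t + 11) − 71| = 6|t + 10| < 6·(ϵ/6) = ϵ.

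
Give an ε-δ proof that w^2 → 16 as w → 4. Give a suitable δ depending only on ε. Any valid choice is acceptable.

δ = min(1, ε/9)

Fix ε > 0. We seek δ > 0 with 0 < |w − 4| < δ ⇒ |w^2 − 16| < ε.
Factor: w^2 − 16 = (w − 4)(w + 4), so |w^2 − 16| = |w − 4|·|w + 4|.
Impose δ ≤ 1 so that |w| < 5; then |w + 4| ≤ 9.
Hence |w^2 − 16| ≤ 9|w − 4|, which is < ε once |w − 4| < ε/9.
Take δ = min(1, ε/9). If 0 < |w − 4| < δ then both bounds hold and |w^2 − 16| ≤ 9|w − 4| < 9·(ε/9) = ε.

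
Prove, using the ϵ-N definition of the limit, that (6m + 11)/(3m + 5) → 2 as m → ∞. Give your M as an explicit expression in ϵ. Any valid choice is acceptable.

M = (1/3)/ϵ

Let ϵ > 0. For m ≥ 1, |(6m + 11)/(3m + 5) − 2| = |3|/(3(3m + 5)) = 3/(3(3m + 5)).
Since 3m + 5 ≥ 3m for m ≥ 1, this is ≤ 3/(3·3m) = (1/3)/m.
So |(6m + 11)/(3m + 5) − 2| < ϵ whenever m > (1/3)/ϵ.
Take M = (1/3)/ϵ. If m > M then |(6m + 11)/(3m + 5) − 2| ≤ (1/3)/m < ϵ.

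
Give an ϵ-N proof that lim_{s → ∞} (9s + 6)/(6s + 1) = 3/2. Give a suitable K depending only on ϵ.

Let ϵ > 0. We seek K > 0 such that s > K implies |(9s + 6)/(6s + 1) − (3/2)| < ϵ.
(9s + 6)/(6s + 1) − (3/2) = (6(9s + 6) − 9(6s + 1)) / (6(6s + 1)) = 27/(6(6s + 1)).
For s > 0 we have 6s + 1 > 6s, so |(9s + 6)/(6s + 1) − (3/2)| = 27/(6(6s + 1)) < 27/(6·6s) = (3/4)/s.
Thus |(9s + 6)/(6s + 1) − (3/2)| < ϵ whenever s > (3/4)/ϵ.
Take K = (3/4)/ϵ. If s > K then |(9s + 6)/(6s + 1) − (3/2)| < (3/4)/s < ϵ.

K = (3/4)/ϵ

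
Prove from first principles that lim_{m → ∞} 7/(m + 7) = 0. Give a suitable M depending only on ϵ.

M = 7/ϵ

Suppose ϵ > 0. For m ≥ 1, |7/(m + 7) − 0| = 7/(m + 7) ≤ 7/m.
We need 7/m < ϵ, i.e. m > 7/ϵ.
Take M = 7/ϵ. If m > M then |7/(m + 7)| ≤ 7/m < ϵ.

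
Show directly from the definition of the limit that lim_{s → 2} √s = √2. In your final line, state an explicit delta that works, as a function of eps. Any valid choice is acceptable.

Suppose eps > 0. We want delta > 0 such that 0 < |s − 2| < delta implies |√s − √2| < eps.
Rationalise: √s − √2 = (s − 2)/(√s + √2), so |√s − √2| = |s − 2|/(√s + √2).
Restrict delta ≤ 2 so that |s − 2| < 2 forces s > 0, and then √s + √2 > √2.
Hence |√s − √2| < |s − 2|/√2, which is < eps once |s − 2| < √2·eps.
Take delta = min(2, √2·eps). If 0 < |s − 2| < delta then s > 0 and |√s − √2| < |s − 2|/√2 < eps.

delta = min(2, √2·eps)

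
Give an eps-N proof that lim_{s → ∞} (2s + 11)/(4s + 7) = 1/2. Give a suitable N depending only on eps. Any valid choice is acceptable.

N = (15/8)/eps

Suppose eps > 0. We seek N > 0 such that s > N implies |(2s + 11)/(4s + 7) − (1/2)| < eps.
(2s + 11)/(4s + 7) − (1/2) = (4(2s + 11) − 2(4s + 7)) / (4(4s + 7)) = 30/(4(4s + 7)).
For s > 0 we have 4s + 7 > 4s, so |(2s + 11)/(4s + 7) − (1/2)| = 30/(4(4s + 7)) < 30/(4·4s) = (15/8)/s.
Thus |(2s + 11)/(4s + 7) − (1/2)| < eps whenever s > (15/8)/eps.
Take N = (15/8)/eps. If s > N then |(2s + 11)/(4s + 7) − (1/2)| < (15/8)/s < eps.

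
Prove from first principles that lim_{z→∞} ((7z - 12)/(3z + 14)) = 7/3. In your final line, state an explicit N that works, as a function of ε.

N = (134/9)/ε

Let ε > 0 be given. We seek N > 0 such that z > N implies |(7z - 12)/(3z + 14) − (7/3)| < ε.
(7z - 12)/(3z + 14) − (7/3) = (3(7z - 12) − 7(3z + 14)) / (3(3z + 14)) = -134/(3(3z + 14)).
For z > 0 we have 3z + 14 > 3z, so |(7z - 12)/(3z + 14) − (7/3)| = 134/(3(3z + 14)) < 134/(3·3z) = (134/9)/z.
Thus |(7z - 12)/(3z + 14) − (7/3)| < ε whenever z > (134/9)/ε.
Take N = (134/9)/ε. If z > N then |(7z - 12)/(3z + 14) − (7/3)| < (134/9)/z < ε.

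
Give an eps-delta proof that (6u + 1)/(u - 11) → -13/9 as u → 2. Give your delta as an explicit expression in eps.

delta = min(9/2, (81/134)eps)

Let eps > 0. We want delta > 0 with 0 < |u − 2| < delta ⇒ |(6u + 1)/(u - 11) + 13/9| < eps.
Combining over a common denominator, (6u + 1)/(u - 11) + 13/9 = [(6u + 1)·(-9) − 13·(u - 11)] / [(-9)·(u - 11)] = -67(u − 2) / ((-9)(u - 11)).
So |(6u + 1)/(u - 11) + 13/9| = 67|u − 2| / (9·|u − 11|).
Require delta ≤ 9/2, so |u − 11| ≥ |-9| − |u − 2| > 9 − 9/2 = 9/2.
Hence |(6u + 1)/(u - 11) + 13/9| < 67|u − 2|/(9·(9/2)) = (134/81)|u − 2|, which is < eps once |u − 2| < (81/134)eps.
Take delta = min(9/2, (81/134)eps). Then 0 < |u − 2| < delta forces both bounds, so |(6u + 1)/(u - 11) + 13/9| < eps.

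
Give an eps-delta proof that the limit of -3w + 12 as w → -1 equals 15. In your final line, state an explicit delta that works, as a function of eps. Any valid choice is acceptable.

delta = eps/3

Let eps > 0. We need delta > 0 so that 0 < |w + 1| < delta implies |(-3w + 12) − 15| < eps.
Since (-3w + 12) − 15 = -3(w + 1), we have |(-3w + 12) − 15| = 3|w + 1|.
So 3|w + 1| < eps exactly when |w + 1| < eps/3.
Take delta = eps/3. If 0 < |w + 1| < delta then |(-3w + 12) − 15| = 3|w + 1| < 3·(eps/3) = eps.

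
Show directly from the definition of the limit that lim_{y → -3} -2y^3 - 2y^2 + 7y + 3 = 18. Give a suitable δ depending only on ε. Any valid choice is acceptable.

δ = min(1, ε/53)

Let ε > 0. We want δ > 0 such that 0 < |y + 3| < δ implies |(-2y^3 - 2y^2 + 7y + 3) − 18| < ε.
(-2y^3 - 2y^2 + 7y + 3) − 18 = -2y^3 - 2y^2 + 7y - 15 = (y + 3)(-2y^2 + 4y - 5).
So |(-2y^3 - 2y^2 + 7y + 3) − 18| = |y + 3|·|-2y^2 + 4y - 5|.
Assume first that |y + 3| < 1, so |y| < 4. Then |-2y^2 + 4y - 5| ≤ 2·4^2 + 4·4 + 5 = 53.
Hence |(-2y^3 - 2y^2 + 7y + 3) − 18| ≤ 53|y + 3| < ε provided |y + 3| < ε/53.
Choosing δ = min(1, ε/53) ensures both conditions, hence |(-2y^3 - 2y^2 + 7y + 3) − 18| < ε.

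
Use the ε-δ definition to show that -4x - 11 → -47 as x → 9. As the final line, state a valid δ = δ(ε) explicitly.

Fix ε > 0. We need δ > 0 so that 0 < |x − 9| < δ implies |(-4x - 11) + 47| < ε.
Since (-4x - 11) + 47 = -4(x − 9), we have |(-4x - 11) + 47| = 4|x − 9|.
Thus it suffices that |x − 9| < ε/4.
Choosing δ = ε/4 gives |(-4x - 11) + 47| = 4|x − 9| < ε whenever |x − 9| < δ.

δ = ε/4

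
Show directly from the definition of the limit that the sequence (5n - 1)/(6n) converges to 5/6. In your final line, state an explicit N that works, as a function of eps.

N = (1/6)/eps

Let eps > 0 be given. For n ≥ 1, |(5n - 1)/(6n) − (5/6)| = |-6|/(6(6n)) = 6/(6(6n)).
Since 6n ≥ 6n for n ≥ 1, this is ≤ 6/(6·6n) = (1/6)/n.
So |(5n - 1)/(6n) − (5/6)| < eps whenever n > (1/6)/eps.
Take N = (1/6)/eps. If n > N then |(5n - 1)/(6n) − (5/6)| ≤ (1/6)/n < eps.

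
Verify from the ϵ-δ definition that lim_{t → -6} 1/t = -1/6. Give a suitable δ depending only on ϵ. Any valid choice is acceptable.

Let ϵ > 0. We seek δ > 0 such that 0 < |t + 6| < δ implies |1/t + 1/6| < ϵ.
|1/t + 1/6| = |-6 − t|/(6·|t|) = |t + 6|/(6|t|).
Require δ ≤ 3 so that |t| > 6 − 3 = 3, hence 6|t| > 18.
Then |1/t + 1/6| < |t + 6|/18, which is < ϵ when |t + 6| < 18ϵ.
Take δ = min(3, 18ϵ). Then 0 < |t + 6| < δ gives both |t + 6| < 3 and |t + 6| < 18ϵ, so |1/t + 1/6| < ϵ.

δ = min(3, 18ϵ)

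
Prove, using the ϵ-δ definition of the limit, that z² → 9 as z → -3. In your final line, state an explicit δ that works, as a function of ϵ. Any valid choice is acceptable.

Let ϵ > 0. We seek δ > 0 with 0 < |z + 3| < δ ⇒ |z² − 9| < ϵ.
Factor: z² − 9 = (z + 3)(z - 3), so |z² − 9| = |z + 3|·|z - 3|.
Restrict δ ≤ 1. Then |z + 3| < 1 gives |z| < 4, so by the triangle inequality |z - 3| ≤ 4 + 3 = 7.
Hence |z² − 9| ≤ 7|z + 3|, which is < ϵ once |z + 3| < ϵ/7.
Take δ = min(1, ϵ/7). If 0 < |z + 3| < δ then both bounds hold and |z² − 9| ≤ 7|z + 3| < 7·(ϵ/7) = ϵ.

δ = min(1, ϵ/7)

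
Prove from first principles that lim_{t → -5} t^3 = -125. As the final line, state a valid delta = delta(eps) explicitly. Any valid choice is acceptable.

Let eps > 0 be given. We seek delta > 0 with 0 < |t + 5| < delta ⇒ |t^3 + 125| < eps.
Factor: t^3 + 125 = (t + 5)(t^2 - 5t + 25), so |t^3 + 125| = |t + 5|·|t^2 - 5t + 25|.
Impose delta ≤ 1 so that |t| < 6; then |t^2 - 5t + 25| ≤ 91.
Hence |t^3 + 125| ≤ 91|t + 5|, which is < eps once |t + 5| < eps/91.
Take delta = min(1, eps/91). If 0 < |t + 5| < delta then both bounds hold and |t^3 + 125| ≤ 91|t + 5| < 91·(eps/91) = eps.

delta = min(1, eps/91)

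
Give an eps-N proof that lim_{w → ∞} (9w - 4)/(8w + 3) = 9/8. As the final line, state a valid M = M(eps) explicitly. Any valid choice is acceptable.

M = (59/64)/eps

Fix eps > 0. We seek M > 0 such that w > M implies |(9w - 4)/(8w + 3) − (9/8)| < eps.
(9w - 4)/(8w + 3) − (9/8) = (8(9w - 4) − 9(8w + 3)) / (8(8w + 3)) = -59/(8(8w + 3)).
For w > 0 we have 8w + 3 > 8w, so |(9w - 4)/(8w + 3) − (9/8)| = 59/(8(8w + 3)) < 59/(8·8w) = (59/64)/w.
Thus |(9w - 4)/(8w + 3) − (9/8)| < eps whenever w > (59/64)/eps.
Take M = (59/64)/eps. If w > M then |(9w - 4)/(8w + 3) − (9/8)| < (59/64)/w < eps.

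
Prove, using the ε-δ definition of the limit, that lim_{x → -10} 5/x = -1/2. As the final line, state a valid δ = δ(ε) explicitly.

δ = min(5, 10ε)

Let ε > 0. We seek δ > 0 such that 0 < |x + 10| < δ implies |5/x + 1/2| < ε.
|5/x + 1/2| = 5·|-10 − x|/(10·|x|) = 5|x + 10|/(10|x|).
Require δ ≤ 5 so that |x| > 10 − 5 = 5, hence 10|x| > 50.
Then |5/x + 1/2| < 5|x + 10|/50, which is < ε when |x + 10| < 10ε.
Take δ = min(5, 10ε). Then 0 < |x + 10| < δ gives both |x + 10| < 5 and |x + 10| < 10ε, so |5/x + 1/2| < ε.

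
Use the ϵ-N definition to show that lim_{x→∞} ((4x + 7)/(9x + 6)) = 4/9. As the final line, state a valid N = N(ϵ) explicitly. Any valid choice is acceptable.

Let ϵ > 0. We seek N > 0 such that x > N implies |(4x + 7)/(9x + 6) − (4/9)| < ϵ.
(4x + 7)/(9x + 6) − (4/9) = (9(4x + 7) − 4(9x + 6)) / (9(9x + 6)) = 39/(9(9x + 6)).
For x > 0 we have 9x + 6 > 9x, so |(4x + 7)/(9x + 6) − (4/9)| = 39/(9(9x + 6)) < 39/(9·9x) = (13/27)/x.
Thus |(4x + 7)/(9x + 6) − (4/9)| < ϵ whenever x > (13/27)/ϵ.
Take N = (13/27)/ϵ. If x > N then |(4x + 7)/(9x + 6) − (4/9)| < (13/27)/x < ϵ.

N = (13/27)/ϵ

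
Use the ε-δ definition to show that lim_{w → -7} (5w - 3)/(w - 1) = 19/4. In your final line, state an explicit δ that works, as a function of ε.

δ = min(4, 16ε)

Let ε > 0 be given. We want δ > 0 with 0 < |w + 7| < δ ⇒ |(5w - 3)/(w - 1) − (19/4)| < ε.
Combining over a common denominator, (5w - 3)/(w - 1) − (19/4) = [(5w - 3)·(-8) − (-38)·(w - 1)] / [(-8)·(w - 1)] = -2(w + 7) / ((-8)(w - 1)).
So |(5w - 3)/(w - 1) − (19/4)| = 2|w + 7| / (8·|w − 1|).
Restrict δ ≤ 4. Then |w + 7| < 4 gives |w − 1| = |(w + 7) + (-8)| ≥ 8 − 4 = 4.
Hence |(5w - 3)/(w - 1) − (19/4)| < 2|w + 7|/(8·4) = (1/16)|w + 7|, which is < ε once |w + 7| < 16ε.
Take δ = min(4, 16ε). Then 0 < |w + 7| < δ forces both bounds, so |(5w - 3)/(w - 1) − (19/4)| < ε.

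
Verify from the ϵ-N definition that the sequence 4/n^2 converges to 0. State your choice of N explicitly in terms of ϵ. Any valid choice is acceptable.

N = (4/ϵ)^{1/2}

Let ϵ > 0. For n ≥ 1, |4/n^2 − 0| = 4/n^2.
4/n^2 < ϵ ⇔ n^2 > 4/ϵ ⇔ n > (4/ϵ)^{1/2}.
Take N = (4/ϵ)^{1/2}. Then n > N implies 4/n^2 < ϵ.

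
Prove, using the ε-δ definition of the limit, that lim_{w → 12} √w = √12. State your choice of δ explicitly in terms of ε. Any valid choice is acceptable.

δ = min(12, √12·ε)

Let ε > 0. We want δ > 0 such that 0 < |w − 12| < δ implies |√w − √12| < ε.
Multiplying by the conjugate, |√w − √12| = |w − 12|/(√w + √12).
Restrict δ ≤ 12 so that |w − 12| < 12 forces w > 0, and then √w + √12 > √12.
Hence |√w − √12| < |w − 12|/√12, which is < ε once |w − 12| < √12·ε.
Take δ = min(12, √12·ε). If 0 < |w − 12| < δ then w > 0 and |√w − √12| < |w − 12|/√12 < ε.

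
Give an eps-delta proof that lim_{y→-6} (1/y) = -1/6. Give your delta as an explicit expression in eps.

Let eps > 0. We seek delta > 0 such that 0 < |y + 6| < delta implies |1/y + 1/6| < eps.
|1/y + 1/6| = |-6 − y|/(6·|y|) = |y + 6|/(6|y|).
Require delta ≤ 3 so that |y| > 6 − 3 = 3, hence 6|y| > 18.
Then |1/y + 1/6| < |y + 6|/18, which is < eps when |y + 6| < 18eps.
Take delta = min(3, 18eps). Then 0 < |y + 6| < delta gives both |y + 6| < 3 and |y + 6| < 18eps, so |1/y + 1/6| < eps.

delta = min(3, 18eps)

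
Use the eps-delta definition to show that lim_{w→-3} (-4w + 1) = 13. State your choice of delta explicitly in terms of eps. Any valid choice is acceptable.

Suppose eps > 0. We need delta > 0 so that 0 < |w + 3| < delta implies |(-4w + 1) − 13| < eps.
Since (-4w + 1) − 13 = -4(w + 3), we have |(-4w + 1) − 13| = 4|w + 3|.
Thus it suffices that |w + 3| < eps/4.
Choosing delta = eps/4 gives |(-4w + 1) − 13| = 4|w + 3| < eps whenever |w + 3| < delta.

delta = eps/4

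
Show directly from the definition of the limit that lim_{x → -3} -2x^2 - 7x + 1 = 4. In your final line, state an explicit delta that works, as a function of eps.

Fix eps > 0. We want delta > 0 such that 0 < |x + 3| < delta implies |(-2x^2 - 7x + 1) − 4| < eps.
(-2x^2 - 7x + 1) − 4 = -2x^2 - 7x - 3 = (x + 3)(-2x - 1).
So |(-2x^2 - 7x + 1) − 4| = |x + 3|·|-2x - 1|.
Assume first that |x + 3| < 1, so |x| < 4. Then |-2x - 1| ≤ 2·4 + 1 = 9.
Hence |(-2x^2 - 7x + 1) − 4| ≤ 9|x + 3| < eps provided |x + 3| < eps/9.
Take delta = min(1, eps/9). Then 0 < |x + 3| < delta gives both |x + 3| < 1 and |x + 3| < eps/9, so |(-2x^2 - 7x + 1) − 4| < eps.

delta = min(1, eps/9)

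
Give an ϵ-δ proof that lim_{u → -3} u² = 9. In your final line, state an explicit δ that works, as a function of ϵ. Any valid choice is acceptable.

Suppose ϵ > 0. We seek δ > 0 with 0 < |u + 3| < δ ⇒ |u² − 9| < ϵ.
Factor: u² − 9 = (u + 3)(u - 3), so |u² − 9| = |u + 3|·|u - 3|.
Impose δ ≤ 1 so that |u| < 4; then |u - 3| ≤ 7.
Hence |u² − 9| ≤ 7|u + 3|, which is < ϵ once |u + 3| < ϵ/7.
Take δ = min(1, ϵ/7). If 0 < |u + 3| < δ then both bounds hold and |u² − 9| ≤ 7|u + 3| < 7·(ϵ/7) = ϵ.

δ = min(1, ϵ/7)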